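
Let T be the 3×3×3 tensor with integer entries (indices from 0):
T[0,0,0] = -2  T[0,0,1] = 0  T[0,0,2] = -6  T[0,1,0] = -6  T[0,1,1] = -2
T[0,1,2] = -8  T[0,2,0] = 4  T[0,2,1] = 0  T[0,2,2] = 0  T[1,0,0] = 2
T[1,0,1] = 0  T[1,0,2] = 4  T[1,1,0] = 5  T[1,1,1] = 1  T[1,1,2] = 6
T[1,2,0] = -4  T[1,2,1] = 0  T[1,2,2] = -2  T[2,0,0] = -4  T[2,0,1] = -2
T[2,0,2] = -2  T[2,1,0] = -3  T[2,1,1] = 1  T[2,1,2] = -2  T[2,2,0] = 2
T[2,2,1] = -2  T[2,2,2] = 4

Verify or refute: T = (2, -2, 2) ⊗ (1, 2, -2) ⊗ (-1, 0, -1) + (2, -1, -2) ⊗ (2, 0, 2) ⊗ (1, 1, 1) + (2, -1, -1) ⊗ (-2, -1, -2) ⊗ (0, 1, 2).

No

Reconstruct entry (0,0,0) from the claimed factors: Σₗ aₗ[0]bₗ[0]cₗ[0] = (2)·(1)·(-1) + (2)·(2)·(1) + (2)·(-2)·(0) = 2, but T[0,0,0] = -2. The claim is false.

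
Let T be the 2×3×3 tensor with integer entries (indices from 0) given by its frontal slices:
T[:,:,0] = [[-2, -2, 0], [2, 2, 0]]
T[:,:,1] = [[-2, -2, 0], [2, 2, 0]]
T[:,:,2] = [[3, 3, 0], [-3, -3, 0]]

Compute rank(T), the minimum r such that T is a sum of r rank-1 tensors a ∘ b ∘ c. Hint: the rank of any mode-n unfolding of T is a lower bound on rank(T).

Lower bound: T ≠ 0 (e.g. T[0,0,0] = -2), so rank(T) ≥ 1.
Upper bound: if T = a ∘ b ∘ c then every fibre of T is a multiple of the corresponding factor, so read the factors off the fibres through the nonzero entry T[0,0,0] = -2.
The mode-1 fibre T[:,0,0] = [-2, 2] gives a = (1, -1) (primitive direction); the mode-2 fibre T[0,:,0] = [-2, -2, 0] gives b = (1, 1, 0); then c[k] = T[0,0,k] / (a[0]·b[0]) = [-2, -2, 3] / 1 = (-2, -2, 3).
Expanding (1, -1) ∘ (1, 1, 0) ∘ (-2, -2, 3) reproduces all 18 entries of T, so T = (1, -1) ∘ (1, 1, 0) ∘ (-2, -2, 3) and rank(T) ≤ 1.
These bounds meet, so rank(T) = 1.
Check entry T[0,2,0] = 0: (1)·(0)·(-2) = 0.

1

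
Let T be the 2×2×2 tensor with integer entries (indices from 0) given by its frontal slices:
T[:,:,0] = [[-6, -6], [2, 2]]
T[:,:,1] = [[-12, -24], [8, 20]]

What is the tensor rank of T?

2

Lower bound: in the mode-1 unfolding of T (rows indexed by i, columns by (j,k)) the 2×2 minor on rows i ∈ {0, 1}, columns (j,k) ∈ {(0,0), (0,1)} is det [[-6, -12], [2, 8]] = -24 ≠ 0, so that unfolding has rank ≥ 2 and hence rank(T) ≥ 2 (CP rank is at least every unfolding rank, though it can be larger).
Upper bound: with S_k = T[:,:,k], the two rank-1 terms a₁b₁ᵀ, a₂b₂ᵀ are the rank-1 members of the pencil x·S₀ + y·S₁.
det(x·S₀ + y·S₁) is −48·xy − 48·y² = (-48)·(y)(x + y), vanishing at (x:y) = (1:0) and (1:-1).
M₁ = S₀ = [[-6, -6], [2, 2]] = (-2)·[3, -1][1, 1]ᵀ and M₂ = S₀ − S₁ = [[6, 18], [-6, -18]] = 6·[1, -1][1, 3]ᵀ, so take a₁ = [3, -1], b₁ = [1, 1], a₂ = [1, -1], b₂ = [1, 3].
Each slice is an integer combination of E₁ = a₁b₁ᵀ and E₂ = a₂b₂ᵀ: S₀ = −2·E₁, S₁ = −2·E₁ − 6·E₂; reading off coefficients, c₁ = [-2, -2] and c₂ = [0, -6].
Hence T = [3, -1] ⊗ [1, 1] ⊗ [-2, -2] + [1, -1] ⊗ [1, 3] ⊗ [0, -6], so rank(T) ≤ 2.
These bounds meet, so rank(T) = 2.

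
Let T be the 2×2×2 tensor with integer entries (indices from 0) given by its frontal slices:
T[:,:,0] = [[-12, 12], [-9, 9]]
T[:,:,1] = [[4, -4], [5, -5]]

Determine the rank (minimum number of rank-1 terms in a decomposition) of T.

2

Lower bound: the mode-1 unfolding of T (rows indexed by i, columns by (j,k) = (0,0), (0,1), (1,0), (1,1)) is [[-12, 4, 12, -4], [-9, 5, 9, -5]].
There the 2×2 minor on rows i ∈ {0, 1}, columns (j,k) ∈ {(0,0), (0,1)} is det [[-12, 4], [-9, 5]] = -24 ≠ 0, so this unfolding has rank ≥ 2; CP rank is at least every unfolding rank, so rank(T) ≥ 2. (Unfolding ranks only ever bound the CP rank from below — rank(T) can be strictly larger than all of them — so the matching upper bound has to come from an explicit 2-term decomposition.)
Upper bound — finding two terms. Every mode-2 slice of T is a multiple of one matrix: T[:,j,:] = b[j]·M with b = [1, -1] and M = [[-12, 4], [-9, 5]] (rows indexed by i, columns by k). So it suffices to write M as a sum of two rank-1 matrices.
Splitting M by its rows (i = 0, 1), M = [1, 0][-12, 4]ᵀ + [0, 1][-9, 5]ᵀ.
Hence T = [1, 0] ∘ [1, -1] ∘ [-12, 4] + [0, 1] ∘ [1, -1] ∘ [-9, 5], so rank(T) ≤ 2.
These bounds meet, so rank(T) = 2.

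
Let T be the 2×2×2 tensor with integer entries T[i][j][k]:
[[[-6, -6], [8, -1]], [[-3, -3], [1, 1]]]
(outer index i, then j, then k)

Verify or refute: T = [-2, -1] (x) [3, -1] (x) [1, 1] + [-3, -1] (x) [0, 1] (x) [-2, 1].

Reconstruct entry (1,1,0) from the claimed factors: Σₗ aₗ[1]bₗ[1]cₗ[0] = (-1)·(-1)·(1) + (-1)·(1)·(-2) = 3, but T[1,1,0] = 1. The claim is false.

No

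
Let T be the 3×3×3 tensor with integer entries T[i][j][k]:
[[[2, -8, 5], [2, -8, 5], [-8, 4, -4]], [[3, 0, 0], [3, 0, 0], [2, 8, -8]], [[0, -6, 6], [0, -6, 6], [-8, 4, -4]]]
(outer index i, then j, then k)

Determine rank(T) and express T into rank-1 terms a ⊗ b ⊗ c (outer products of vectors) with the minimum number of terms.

Lower bound: in the mode-3 unfolding of T (rows indexed by k, columns by (i,j)) the 3×3 minor on rows k ∈ {0, 1, 2}, columns (i,j) ∈ {(0,0), (0,2), (1,0)} is det [[2, -8, 3], [-8, 4, 0], [5, -4, 0]] = 36 ≠ 0, so that unfolding has rank ≥ 3 and hence rank(T) ≥ 3 (CP rank is at least every unfolding rank, though it can be larger).
Upper bound: T is a sum of 3 rank-1 terms, T = [1, -1, 1] ⊗ [1, 1, 2] ⊗ [-2, -2, 2] + [1, 0, 0] ⊗ [1, 1, 0] ⊗ [2, -2, -1] + [2, 1, 2] ⊗ [1, 1, -2] ⊗ [1, -2, 2] (written with every a and b primitive with positive leading entry and the scale carried by c; CP decompositions are not unique, and this one is verified by expanding entrywise), so rank(T) ≤ 3.
These bounds meet, so rank(T) = 3.

rank(T) = 3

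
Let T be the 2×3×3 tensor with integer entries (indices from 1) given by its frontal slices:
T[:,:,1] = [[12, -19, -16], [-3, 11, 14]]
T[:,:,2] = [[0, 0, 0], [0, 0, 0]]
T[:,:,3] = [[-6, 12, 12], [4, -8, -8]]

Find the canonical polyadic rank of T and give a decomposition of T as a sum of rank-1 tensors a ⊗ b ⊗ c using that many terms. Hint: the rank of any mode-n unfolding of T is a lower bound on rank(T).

rank(T) = 2

Lower bound: the mode-2 unfolding of T (rows indexed by j, columns by (i,k) = (1,1), (1,2), (1,3), (2,1), (2,2), (2,3)) is [[12, 0, -6, -3, 0, 4], [-19, 0, 12, 11, 0, -8], [-16, 0, 12, 14, 0, -8]].
There the 2×2 minor on rows j ∈ {1, 2}, columns (i,k) ∈ {(1,1), (1,3)} is det [[12, -6], [-19, 12]] = 30 ≠ 0, so this unfolding has rank ≥ 2; CP rank is at least every unfolding rank, so rank(T) ≥ 2. (Flattening ranks never certify an upper bound on CP rank; for that we must actually write T with 2 rank-1 terms.)
Upper bound — finding two terms. Write S_k = T[:,:,k] for the frontal slices: S₁ = [[12, -19, -16], [-3, 11, 14]], S₂ = [[0, 0, 0], [0, 0, 0]], S₃ = [[-6, 12, 12], [4, -8, -8]].
If T = a₁ ⊗ b₁ ⊗ c₁ + a₂ ⊗ b₂ ⊗ c₂ then each S_k = c₁[k]·a₁b₁ᵀ + c₂[k]·a₂b₂ᵀ. S₁ and S₃ are linearly independent, so a₁b₁ᵀ and a₂b₂ᵀ must span the same plane of matrices: they are the rank-1 matrices of the form x·S₁ + y·S₃.
The 2×2 minor of x·S₁ + y·S₃ on rows {1,2}, columns {1,2} is 75·x² − 50·xy = 25·(3·x − 2·y)(x), vanishing at (x:y) = (2:3) and (0:1).
M₁ = 2·S₁ + 3·S₃ = [[6, -2, 4], [6, -2, 4]] = 2·[1, 1][3, -1, 2]ᵀ and M₂ = S₃ = [[-6, 12, 12], [4, -8, -8]] = (-2)·[3, -2][1, -2, -2]ᵀ, so take a₁ = [1, 1], b₁ = [3, -1, 2], a₂ = [3, -2], b₂ = [1, -2, -2].
Each slice is an integer combination of E₁ = a₁b₁ᵀ and E₂ = a₂b₂ᵀ: S₁ = E₁ + 3·E₂, S₂ = 0, S₃ = −2·E₂; reading off coefficients, c₁ = [1, 0, 0] and c₂ = [3, 0, -2].
Hence T = [1, 1] ⊗ [3, -1, 2] ⊗ [1, 0, 0] + [3, -2] ⊗ [1, -2, -2] ⊗ [3, 0, -2], so rank(T) ≤ 2.
These bounds meet, so rank(T) = 2.
Check entry T[1,1,2] = 0: (1)·(3)·(0) + (3)·(1)·(0) = 0.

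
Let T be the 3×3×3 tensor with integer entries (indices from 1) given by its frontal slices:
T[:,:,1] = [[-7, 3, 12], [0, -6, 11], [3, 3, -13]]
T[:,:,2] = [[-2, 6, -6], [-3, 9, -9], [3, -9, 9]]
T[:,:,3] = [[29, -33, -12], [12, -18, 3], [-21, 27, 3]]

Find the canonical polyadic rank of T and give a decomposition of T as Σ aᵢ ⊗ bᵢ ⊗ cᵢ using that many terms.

rank(T) = 2

Lower bound: in the mode-3 unfolding of T (rows indexed by k, columns by (i,j)) the 2×2 minor on rows k ∈ {1, 2}, columns (i,j) ∈ {(1,1), (1,2)} is det [[-7, 3], [-2, 6]] = -36 ≠ 0, so that unfolding has rank ≥ 2 and hence rank(T) ≥ 2 (CP rank is at least every unfolding rank, though it can be larger).
Upper bound: with S_k = T[:,:,k], the two rank-1 terms a₁b₁ᵀ, a₂b₂ᵀ are the rank-1 members of the pencil x·S₁ + y·S₂.
The 2×2 minor of x·S₁ + y·S₂ on rows {1,2}, columns {1,2} is 42·x² − 42·xy = 42·(x − y)(x), vanishing at (x:y) = (1:1) and (0:1).
M₁ = S₁ + S₂ = [[-9, 9, 6], [-3, 3, 2], [6, -6, -4]] = −(3, 1, -2)(3, -3, -2)ᵀ and M₂ = S₂ = [[-2, 6, -6], [-3, 9, -9], [3, -9, 9]] = −(2, 3, -3)(1, -3, 3)ᵀ, so take a₁ = (3, 1, -2), b₁ = (3, -3, -2), a₂ = (2, 3, -3), b₂ = (1, -3, 3).
Each slice is an integer combination of E₁ = a₁b₁ᵀ and E₂ = a₂b₂ᵀ: S₁ = −E₁ + E₂, S₂ = −E₂, S₃ = 3·E₁ + E₂; reading off coefficients, c₁ = (-1, 0, 3) and c₂ = (1, -1, 1).
Hence T = (3, 1, -2) ⊗ (3, -3, -2) ⊗ (-1, 0, 3) + (2, 3, -3) ⊗ (1, -3, 3) ⊗ (1, -1, 1), so rank(T) ≤ 2.
These bounds meet, so rank(T) = 2.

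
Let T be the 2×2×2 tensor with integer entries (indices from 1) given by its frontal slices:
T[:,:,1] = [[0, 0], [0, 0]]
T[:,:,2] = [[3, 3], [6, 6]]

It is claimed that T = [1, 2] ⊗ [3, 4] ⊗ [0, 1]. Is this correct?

No

Reconstruct entry (1,2,2) from the claimed factors: Σₗ aₗ[1]bₗ[2]cₗ[2] = (1)·(4)·(1) = 4, but T[1,2,2] = 3. The claim is false.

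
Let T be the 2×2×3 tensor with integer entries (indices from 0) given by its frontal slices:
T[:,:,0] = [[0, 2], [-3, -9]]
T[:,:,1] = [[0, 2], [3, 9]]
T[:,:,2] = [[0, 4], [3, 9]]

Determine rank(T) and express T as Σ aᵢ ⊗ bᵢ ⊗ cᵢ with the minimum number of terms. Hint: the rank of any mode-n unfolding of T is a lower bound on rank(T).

Lower bound: the mode-3 unfolding of T (rows indexed by k, columns by (i,j) = (0,0), (0,1), (1,0), (1,1)) is [[0, 2, -3, -9], [0, 2, 3, 9], [0, 4, 3, 9]].
There the 2×2 minor on rows k ∈ {0, 1}, columns (i,j) ∈ {(0,1), (1,0)} is det [[2, -3], [2, 3]] = 12 ≠ 0, so this unfolding has rank ≥ 2; CP rank is at least every unfolding rank, so rank(T) ≥ 2. (Flattening ranks never certify an upper bound on CP rank; for that we must actually write T with 2 rank-1 terms.)
Upper bound — finding two terms. Write S_k = T[:,:,k] for the frontal slices: S₀ = [[0, 2], [-3, -9]], S₁ = [[0, 2], [3, 9]], S₂ = [[0, 4], [3, 9]].
If T = a₁ ⊗ b₁ ⊗ c₁ + a₂ ⊗ b₂ ⊗ c₂ then each S_k = c₁[k]·a₁b₁ᵀ + c₂[k]·a₂b₂ᵀ. S₀ and S₁ are linearly independent, so a₁b₁ᵀ and a₂b₂ᵀ must span the same plane of matrices: they are the rank-1 matrices of the form x·S₀ + y·S₁.
det(x·S₀ + y·S₁) is 6·x² − 6·y² = 6·(x − y)(x + y), vanishing at (x:y) = (1:1) and (1:-1).
M₁ = S₀ + S₁ = [[0, 4], [0, 0]] = 4·[1, 0][0, 1]ᵀ and M₂ = S₀ − S₁ = [[0, 0], [-6, -18]] = (-6)·[0, 1][1, 3]ᵀ, so take a₁ = [1, 0], b₁ = [0, 1], a₂ = [0, 1], b₂ = [1, 3].
Each slice is an integer combination of E₁ = a₁b₁ᵀ and E₂ = a₂b₂ᵀ: S₀ = 2·E₁ − 3·E₂, S₁ = 2·E₁ + 3·E₂, S₂ = 4·E₁ + 3·E₂; reading off coefficients, c₁ = [2, 2, 4] and c₂ = [-3, 3, 3].
Hence T = [1, 0] ⊗ [0, 1] ⊗ [2, 2, 4] + [0, 1] ⊗ [1, 3] ⊗ [-3, 3, 3], so rank(T) ≤ 2.
These bounds meet, so rank(T) = 2.

rank(T) = 2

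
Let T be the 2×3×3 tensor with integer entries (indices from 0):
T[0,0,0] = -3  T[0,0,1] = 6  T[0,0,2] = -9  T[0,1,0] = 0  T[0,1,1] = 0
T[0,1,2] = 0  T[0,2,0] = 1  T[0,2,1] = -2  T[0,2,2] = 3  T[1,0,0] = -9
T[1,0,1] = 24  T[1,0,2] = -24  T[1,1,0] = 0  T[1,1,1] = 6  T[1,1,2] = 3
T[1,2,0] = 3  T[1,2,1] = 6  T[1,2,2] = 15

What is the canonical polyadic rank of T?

2

Lower bound: in the mode-2 unfolding of T (rows indexed by j, columns by (i,k)) the 2×2 minor on rows j ∈ {0, 1}, columns (i,k) ∈ {(0,0), (1,1)} is det [[-3, 24], [0, 6]] = -18 ≠ 0, so that unfolding has rank ≥ 2 and hence rank(T) ≥ 2 (CP rank is at least every unfolding rank, though it can be larger).
Upper bound: with S_k = T[:,:,k], the two rank-1 terms a₁b₁ᵀ, a₂b₂ᵀ are the rank-1 members of the pencil x·S₀ + y·S₁.
The 2×2 minor of x·S₀ + y·S₁ on rows {0,1}, columns {0,1} is −18·xy + 36·y² = (-18)·(x − 2·y)(y), vanishing at (x:y) = (2:1) and (1:0).
M₁ = 2·S₀ + S₁ = [[0, 0, 0], [6, 6, 12]] = 6·[0, 1][1, 1, 2]ᵀ and M₂ = S₀ = [[-3, 0, 1], [-9, 0, 3]] = −[1, 3][3, 0, -1]ᵀ, so take a₁ = [0, 1], b₁ = [1, 1, 2], a₂ = [1, 3], b₂ = [3, 0, -1].
Each slice is an integer combination of E₁ = a₁b₁ᵀ and E₂ = a₂b₂ᵀ: S₀ = −E₂, S₁ = 6·E₁ + 2·E₂, S₂ = 3·E₁ − 3·E₂; reading off coefficients, c₁ = [0, 6, 3] and c₂ = [-1, 2, -3].
Hence T = [0, 1] ⊗ [1, 1, 2] ⊗ [0, 6, 3] + [1, 3] ⊗ [3, 0, -1] ⊗ [-1, 2, -3], so rank(T) ≤ 2.
These bounds meet, so rank(T) = 2.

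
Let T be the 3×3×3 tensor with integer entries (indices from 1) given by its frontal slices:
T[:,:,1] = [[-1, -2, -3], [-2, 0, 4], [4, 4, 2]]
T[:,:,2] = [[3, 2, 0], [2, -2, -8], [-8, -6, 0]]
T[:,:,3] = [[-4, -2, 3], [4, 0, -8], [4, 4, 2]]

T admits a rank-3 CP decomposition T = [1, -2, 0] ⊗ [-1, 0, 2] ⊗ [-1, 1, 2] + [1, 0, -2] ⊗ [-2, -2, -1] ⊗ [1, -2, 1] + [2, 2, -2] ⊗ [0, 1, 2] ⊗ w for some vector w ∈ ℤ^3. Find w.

w = [0, -1, 0]

Subtract the known terms from T to get the rank-1 residual R = [2, 2, -2] ⊗ [0, 1, 2] ⊗ w, so R[i,j,k] = a[i]·b[j]·w[k]. Pick indices with nonzero a[1]·b[2] = (2)·(1) = 2. Only the fibre through (1,2,·) is needed: R[1,2,:] = T[1,2,:] − Σₗ aₗ[1]bₗ[2]cₗ = [-2, 2, -2] − (1)·(0)·[-1, 1, 2] − (1)·(-2)·[1, -2, 1] = [0, -2, 0]. Then w[k] = R[1,2,k] / 2 for each k, giving w = [0, -2, 0] / 2 = [0, -1, 0].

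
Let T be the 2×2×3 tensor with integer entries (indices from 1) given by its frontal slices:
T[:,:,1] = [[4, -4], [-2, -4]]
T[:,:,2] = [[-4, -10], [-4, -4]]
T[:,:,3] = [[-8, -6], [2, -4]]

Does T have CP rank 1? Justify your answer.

The mode-3 unfolding of T (rows indexed by k, columns by (i,j) = (1,1), (1,2), (2,1), (2,2)) is [[4, -4, -2, -4], [-4, -10, -4, -4], [-8, -6, 2, -4]].
There the 3×3 minor on rows k ∈ {1, 2, 3}, columns (i,j) ∈ {(1,1), (1,2), (2,1)} is det [[4, -4, -2], [-4, -10, -4], [-8, -6, 2]] = -224 ≠ 0, so this unfolding has rank ≥ 3; CP rank is at least every unfolding rank, so rank(T) ≥ 3.
In particular rank(T) ≥ 3 > 1, so T is not rank-1.

No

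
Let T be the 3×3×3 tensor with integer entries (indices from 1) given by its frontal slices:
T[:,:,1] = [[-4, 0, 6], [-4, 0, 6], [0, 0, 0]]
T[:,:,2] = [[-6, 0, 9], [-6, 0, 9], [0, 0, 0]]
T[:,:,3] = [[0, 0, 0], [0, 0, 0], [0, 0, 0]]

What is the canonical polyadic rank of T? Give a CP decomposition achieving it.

rank(T) = 1

Lower bound: T ≠ 0 (e.g. T[1,1,1] = -4), so rank(T) ≥ 1.
Upper bound: if T = a (x) b (x) c then every fibre of T is a multiple of the corresponding factor, so read the factors off the fibres through the nonzero entry T[1,1,1] = -4.
The mode-1 fibre T[:,1,1] = [-4, -4, 0] gives a = (1, 1, 0) (primitive direction); the mode-2 fibre T[1,:,1] = [-4, 0, 6] gives b = (2, 0, -3); then c[k] = T[1,1,k] / (a[1]·b[1]) = [-4, -6, 0] / 2 = (-2, -3, 0).
Expanding (1, 1, 0) (x) (2, 0, -3) (x) (-2, -3, 0) reproduces all 27 entries of T, so T = (1, 1, 0) (x) (2, 0, -3) (x) (-2, -3, 0) and rank(T) ≤ 1.
These bounds meet, so rank(T) = 1.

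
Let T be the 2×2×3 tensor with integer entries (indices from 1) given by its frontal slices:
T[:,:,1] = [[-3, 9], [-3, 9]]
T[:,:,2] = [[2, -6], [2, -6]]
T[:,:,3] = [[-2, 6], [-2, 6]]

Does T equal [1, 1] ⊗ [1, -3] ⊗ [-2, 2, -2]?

Reconstruct entry (1,1,1) from the claimed factors: Σₗ aₗ[1]bₗ[1]cₗ[1] = (1)·(1)·(-2) = -2, but T[1,1,1] = -3. The claim is false.

No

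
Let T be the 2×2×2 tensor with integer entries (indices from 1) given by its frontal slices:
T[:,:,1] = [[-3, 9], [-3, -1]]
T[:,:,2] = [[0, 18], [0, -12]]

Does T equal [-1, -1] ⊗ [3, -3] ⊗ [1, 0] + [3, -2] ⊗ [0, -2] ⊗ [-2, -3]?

No

Reconstruct entry (1,2,1) from the claimed factors: Σₗ aₗ[1]bₗ[2]cₗ[1] = (-1)·(-3)·(1) + (3)·(-2)·(-2) = 15, but T[1,2,1] = 9. The claim is false.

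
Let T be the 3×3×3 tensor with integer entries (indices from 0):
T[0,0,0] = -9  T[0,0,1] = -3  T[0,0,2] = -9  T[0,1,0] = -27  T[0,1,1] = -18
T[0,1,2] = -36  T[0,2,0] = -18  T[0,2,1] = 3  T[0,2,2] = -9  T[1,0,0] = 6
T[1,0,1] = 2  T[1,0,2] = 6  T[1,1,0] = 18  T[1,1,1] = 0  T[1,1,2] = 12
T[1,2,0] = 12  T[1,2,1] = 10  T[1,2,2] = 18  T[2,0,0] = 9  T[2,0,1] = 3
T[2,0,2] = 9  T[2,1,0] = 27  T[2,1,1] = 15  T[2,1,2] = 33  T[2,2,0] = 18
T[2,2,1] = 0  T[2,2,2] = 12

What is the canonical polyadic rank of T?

Lower bound: in the mode-3 unfolding of T (rows indexed by k, columns by (i,j)) the 2×2 minor on rows k ∈ {0, 1}, columns (i,j) ∈ {(0,0), (0,1)} is det [[-9, -27], [-3, -18]] = 81 ≠ 0, so that unfolding has rank ≥ 2 and hence rank(T) ≥ 2 (CP rank is at least every unfolding rank, though it can be larger).
Upper bound: with S_k = T[:,:,k], the two rank-1 terms a₁b₁ᵀ, a₂b₂ᵀ are the rank-1 members of the pencil x·S₀ + y·S₁.
The 2×2 minor of x·S₀ + y·S₁ on rows {0,1}, columns {0,1} is 108·xy + 36·y² = 36·(y)(3·x + y), vanishing at (x:y) = (1:0) and (1:-3).
M₁ = S₀ = [[-9, -27, -18], [6, 18, 12], [9, 27, 18]] = (-3)·[3, -2, -3][1, 3, 2]ᵀ and M₂ = S₀ − 3·S₁ = [[0, 27, -27], [0, 18, -18], [0, -18, 18]] = 9·[3, 2, -2][0, 1, -1]ᵀ, so take a₁ = [3, -2, -3], b₁ = [1, 3, 2], a₂ = [3, 2, -2], b₂ = [0, 1, -1].
Each slice is an integer combination of E₁ = a₁b₁ᵀ and E₂ = a₂b₂ᵀ: S₀ = −3·E₁, S₁ = −E₁ − 3·E₂, S₂ = −3·E₁ − 3·E₂; reading off coefficients, c₁ = [-3, -1, -3] and c₂ = [0, -3, -3].
Hence T = [3, -2, -3] ⊗ [1, 3, 2] ⊗ [-3, -1, -3] + [3, 2, -2] ⊗ [0, 1, -1] ⊗ [0, -3, -3], so rank(T) ≤ 2.
These bounds meet, so rank(T) = 2.

2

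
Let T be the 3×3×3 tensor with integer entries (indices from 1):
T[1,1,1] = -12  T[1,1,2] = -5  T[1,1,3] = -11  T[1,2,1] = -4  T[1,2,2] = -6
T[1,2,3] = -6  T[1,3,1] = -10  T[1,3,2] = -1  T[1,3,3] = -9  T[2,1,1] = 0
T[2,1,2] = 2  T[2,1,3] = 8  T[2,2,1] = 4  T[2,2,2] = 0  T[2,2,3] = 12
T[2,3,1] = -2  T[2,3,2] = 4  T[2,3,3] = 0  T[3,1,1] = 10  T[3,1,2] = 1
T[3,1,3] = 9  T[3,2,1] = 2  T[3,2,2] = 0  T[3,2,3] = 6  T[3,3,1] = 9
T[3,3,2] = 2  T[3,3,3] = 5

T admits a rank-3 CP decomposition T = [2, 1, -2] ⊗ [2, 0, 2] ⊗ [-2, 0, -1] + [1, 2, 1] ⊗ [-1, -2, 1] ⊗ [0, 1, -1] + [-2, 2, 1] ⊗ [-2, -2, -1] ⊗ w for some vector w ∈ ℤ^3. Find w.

Subtract the known terms from T to get the rank-1 residual R = [-2, 2, 1] ⊗ [-2, -2, -1] ⊗ w, so R[i,j,k] = a[i]·b[j]·w[k]. Pick indices with nonzero a[1]·b[1] = (-2)·(-2) = 4. Only the fibre through (1,1,·) is needed: R[1,1,:] = T[1,1,:] − Σₗ aₗ[1]bₗ[1]cₗ = [-12, -5, -11] − (2)·(2)·[-2, 0, -1] − (1)·(-1)·[0, 1, -1] = [-4, -4, -8]. Then w[k] = R[1,1,k] / 4 for each k, giving w = [-4, -4, -8] / 4 = [-1, -1, -2].

w = [-1, -1, -2]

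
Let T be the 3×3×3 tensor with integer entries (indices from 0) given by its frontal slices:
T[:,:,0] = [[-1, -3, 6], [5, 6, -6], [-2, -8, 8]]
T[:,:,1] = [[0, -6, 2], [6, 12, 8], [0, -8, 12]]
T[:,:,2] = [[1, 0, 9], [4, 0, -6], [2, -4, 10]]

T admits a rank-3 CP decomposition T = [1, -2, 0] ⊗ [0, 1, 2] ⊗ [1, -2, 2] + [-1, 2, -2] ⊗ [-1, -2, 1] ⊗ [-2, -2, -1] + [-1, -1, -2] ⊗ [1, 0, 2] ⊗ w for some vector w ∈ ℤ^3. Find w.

w = [-1, -2, -2]

Subtract the known terms from T to get the rank-1 residual R = [-1, -1, -2] ⊗ [1, 0, 2] ⊗ w, so R[i,j,k] = a[i]·b[j]·w[k]. Pick indices with nonzero a[0]·b[0] = (-1)·(1) = -1. Only the fibre through (0,0,·) is needed: R[0,0,:] = T[0,0,:] − Σₗ aₗ[0]bₗ[0]cₗ = [-1, 0, 1] − (1)·(0)·[1, -2, 2] − (-1)·(-1)·[-2, -2, -1] = [1, 2, 2]. Then w[k] = R[0,0,k] / -1 for each k, giving w = [1, 2, 2] / -1 = [-1, -2, -2].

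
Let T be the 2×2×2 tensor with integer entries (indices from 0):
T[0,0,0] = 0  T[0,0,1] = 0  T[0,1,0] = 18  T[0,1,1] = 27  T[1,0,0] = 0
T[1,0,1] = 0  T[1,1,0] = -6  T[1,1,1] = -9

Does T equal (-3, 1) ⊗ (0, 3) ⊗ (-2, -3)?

Reconstruct entrywise from the claimed factors. For example, T[1,1,1] = -9 and Σₗ aₗ[1]bₗ[1]cₗ[1] = (1)·(3)·(-3) = -9; checking all 8 entries, every one matches. The claim holds.

Yes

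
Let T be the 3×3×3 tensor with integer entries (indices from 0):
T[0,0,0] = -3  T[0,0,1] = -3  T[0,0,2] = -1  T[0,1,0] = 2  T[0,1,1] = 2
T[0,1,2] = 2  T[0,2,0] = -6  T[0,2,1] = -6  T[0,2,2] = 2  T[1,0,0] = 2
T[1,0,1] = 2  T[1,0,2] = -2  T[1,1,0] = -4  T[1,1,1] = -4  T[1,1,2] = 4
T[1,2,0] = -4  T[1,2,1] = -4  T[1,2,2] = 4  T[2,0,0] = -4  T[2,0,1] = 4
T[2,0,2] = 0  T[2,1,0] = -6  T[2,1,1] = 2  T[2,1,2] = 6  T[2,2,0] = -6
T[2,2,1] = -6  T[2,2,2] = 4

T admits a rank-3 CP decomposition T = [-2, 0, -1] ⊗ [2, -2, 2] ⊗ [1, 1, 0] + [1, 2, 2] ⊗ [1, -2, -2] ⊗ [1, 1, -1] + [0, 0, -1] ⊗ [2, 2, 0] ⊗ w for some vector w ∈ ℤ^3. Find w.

Subtract the known terms from T to get the rank-1 residual R = [0, 0, -1] ⊗ [2, 2, 0] ⊗ w, so R[i,j,k] = a[i]·b[j]·w[k]. Pick indices with nonzero a[2]·b[0] = (-1)·(2) = -2. Only the fibre through (2,0,·) is needed: R[2,0,:] = T[2,0,:] − Σₗ aₗ[2]bₗ[0]cₗ = [-4, 4, 0] − (-1)·(2)·[1, 1, 0] − (2)·(1)·[1, 1, -1] = [-4, 4, 2]. Then w[k] = R[2,0,k] / -2 for each k, giving w = [-4, 4, 2] / -2 = [2, -2, -1].

w = [2, -2, -1]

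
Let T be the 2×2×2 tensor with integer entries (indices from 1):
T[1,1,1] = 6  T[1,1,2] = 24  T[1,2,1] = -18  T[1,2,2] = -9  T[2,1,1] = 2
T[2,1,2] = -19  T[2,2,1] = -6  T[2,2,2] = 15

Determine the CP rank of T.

2

Lower bound: the mode-3 unfolding of T (rows indexed by k, columns by (i,j) = (1,1), (1,2), (2,1), (2,2)) is [[6, -18, 2, -6], [24, -9, -19, 15]].
There the 2×2 minor on rows k ∈ {1, 2}, columns (i,j) ∈ {(1,1), (1,2)} is det [[6, -18], [24, -9]] = 378 ≠ 0, so this unfolding has rank ≥ 2; CP rank is at least every unfolding rank, so rank(T) ≥ 2. (Flattening ranks never certify an upper bound on CP rank; for that we must actually write T with 2 rank-1 terms.)
Upper bound — finding two terms. Write S_k = T[:,:,k] for the frontal slices: S₁ = [[6, -18], [2, -6]], S₂ = [[24, -9], [-19, 15]].
If T = a₁ ⊗ b₁ ⊗ c₁ + a₂ ⊗ b₂ ⊗ c₂ then each S_k = c₁[k]·a₁b₁ᵀ + c₂[k]·a₂b₂ᵀ. S₁ and S₂ are linearly independent, so a₁b₁ᵀ and a₂b₂ᵀ must span the same plane of matrices: they are the rank-1 matrices of the form x·S₁ + y·S₂.
det(x·S₁ + y·S₂) is −378·xy + 189·y² = (-189)·(2·x − y)(y), vanishing at (x:y) = (1:2) and (1:0).
M₁ = S₁ + 2·S₂ = [[54, -36], [-36, 24]] = 6·[3, -2][3, -2]ᵀ and M₂ = S₁ = [[6, -18], [2, -6]] = 2·[3, 1][1, -3]ᵀ, so take a₁ = [3, -2], b₁ = [3, -2], a₂ = [3, 1], b₂ = [1, -3].
Each slice is an integer combination of E₁ = a₁b₁ᵀ and E₂ = a₂b₂ᵀ: S₁ = 2·E₂, S₂ = 3·E₁ − E₂; reading off coefficients, c₁ = [0, 3] and c₂ = [2, -1].
Hence T = [3, -2] ⊗ [3, -2] ⊗ [0, 3] + [3, 1] ⊗ [1, -3] ⊗ [2, -1], so rank(T) ≤ 2.
These bounds meet, so rank(T) = 2.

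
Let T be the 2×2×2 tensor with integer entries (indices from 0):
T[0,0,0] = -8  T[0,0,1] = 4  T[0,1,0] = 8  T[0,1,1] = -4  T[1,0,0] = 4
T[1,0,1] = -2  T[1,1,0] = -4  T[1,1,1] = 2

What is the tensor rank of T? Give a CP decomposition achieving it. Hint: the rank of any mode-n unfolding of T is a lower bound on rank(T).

rank(T) = 1

Lower bound: T ≠ 0 (e.g. T[0,0,0] = -8), so rank(T) ≥ 1.
Upper bound: if T = a ⊗ b ⊗ c then every fibre of T is a multiple of the corresponding factor, so read the factors off the fibres through the nonzero entry T[0,0,0] = -8.
The mode-1 fibre T[:,0,0] = [-8, 4] gives a = [2, -1] (primitive direction); the mode-2 fibre T[0,:,0] = [-8, 8] gives b = [1, -1]; then c[k] = T[0,0,k] / (a[0]·b[0]) = [-8, 4] / 2 = [-4, 2].
Expanding [2, -1] ⊗ [1, -1] ⊗ [-4, 2] reproduces all 8 entries of T, so T = [2, -1] ⊗ [1, -1] ⊗ [-4, 2] and rank(T) ≤ 1.
These bounds meet, so rank(T) = 1.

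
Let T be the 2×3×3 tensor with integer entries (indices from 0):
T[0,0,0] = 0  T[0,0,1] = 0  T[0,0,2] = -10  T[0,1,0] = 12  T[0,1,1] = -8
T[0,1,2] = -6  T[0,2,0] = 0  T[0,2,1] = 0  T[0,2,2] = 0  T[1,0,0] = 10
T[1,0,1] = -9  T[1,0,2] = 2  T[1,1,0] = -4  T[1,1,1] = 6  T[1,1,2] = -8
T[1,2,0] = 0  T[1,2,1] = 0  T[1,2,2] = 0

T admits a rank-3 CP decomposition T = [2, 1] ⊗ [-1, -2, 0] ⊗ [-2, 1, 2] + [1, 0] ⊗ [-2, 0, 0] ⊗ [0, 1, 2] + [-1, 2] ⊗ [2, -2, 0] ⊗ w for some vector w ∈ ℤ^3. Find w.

Subtract the known terms from T to get the rank-1 residual R = [-1, 2] ⊗ [2, -2, 0] ⊗ w, so R[i,j,k] = a[i]·b[j]·w[k]. Pick indices with nonzero a[0]·b[0] = (-1)·(2) = -2. Only the fibre through (0,0,·) is needed: R[0,0,:] = T[0,0,:] − Σₗ aₗ[0]bₗ[0]cₗ = [0, 0, -10] − (2)·(-1)·[-2, 1, 2] − (1)·(-2)·[0, 1, 2] = [-4, 4, -2]. Then w[k] = R[0,0,k] / -2 for each k, giving w = [-4, 4, -2] / -2 = [2, -2, 1].

w = [2, -2, 1]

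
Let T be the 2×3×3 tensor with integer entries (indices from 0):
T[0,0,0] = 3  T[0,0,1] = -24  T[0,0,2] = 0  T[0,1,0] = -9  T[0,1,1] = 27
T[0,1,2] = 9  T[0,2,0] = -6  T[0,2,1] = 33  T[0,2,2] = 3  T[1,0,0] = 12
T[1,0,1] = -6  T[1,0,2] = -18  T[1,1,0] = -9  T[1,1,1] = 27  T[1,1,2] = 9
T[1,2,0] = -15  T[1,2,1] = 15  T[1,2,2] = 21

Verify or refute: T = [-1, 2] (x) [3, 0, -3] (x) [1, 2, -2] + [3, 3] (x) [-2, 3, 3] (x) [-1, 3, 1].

Reconstruct entrywise from the claimed factors. For example, T[1,1,1] = 27 and Σₗ aₗ[1]bₗ[1]cₗ[1] = (2)·(0)·(2) + (3)·(3)·(3) = 27; checking all 18 entries, every one matches. The claim holds.

Yes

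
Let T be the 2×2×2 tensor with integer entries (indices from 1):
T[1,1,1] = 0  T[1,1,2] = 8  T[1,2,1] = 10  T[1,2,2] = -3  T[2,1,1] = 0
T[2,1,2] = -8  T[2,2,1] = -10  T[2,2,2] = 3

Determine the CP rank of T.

Lower bound: the mode-3 unfolding of T (rows indexed by k, columns by (i,j) = (1,1), (1,2), (2,1), (2,2)) is [[0, 10, 0, -10], [8, -3, -8, 3]].
There the 2×2 minor on rows k ∈ {1, 2}, columns (i,j) ∈ {(1,1), (1,2)} is det [[0, 10], [8, -3]] = -80 ≠ 0, so this unfolding has rank ≥ 2; CP rank is at least every unfolding rank, so rank(T) ≥ 2. (Unfolding ranks only ever bound the CP rank from below — rank(T) can be strictly larger than all of them — so the matching upper bound has to come from an explicit 2-term decomposition.)
Upper bound — finding two terms. Every mode-1 slice of T is a multiple of one matrix: T[i,:,:] = a[i]·M with a = [1, -1] and M = [[0, 8], [10, -3]] (rows indexed by j, columns by k). So it suffices to write M as a sum of two rank-1 matrices.
Splitting M by its rows (j = 1, 2), M = [1, 0][0, 8]ᵀ + [0, 1][10, -3]ᵀ.
Hence T = [1, -1] ⊗ [1, 0] ⊗ [0, 8] + [1, -1] ⊗ [0, 1] ⊗ [10, -3], so rank(T) ≤ 2.
These bounds meet, so rank(T) = 2.
Check entry T[2,1,1] = 0: (-1)·(1)·(0) + (-1)·(0)·(10) = 0.

2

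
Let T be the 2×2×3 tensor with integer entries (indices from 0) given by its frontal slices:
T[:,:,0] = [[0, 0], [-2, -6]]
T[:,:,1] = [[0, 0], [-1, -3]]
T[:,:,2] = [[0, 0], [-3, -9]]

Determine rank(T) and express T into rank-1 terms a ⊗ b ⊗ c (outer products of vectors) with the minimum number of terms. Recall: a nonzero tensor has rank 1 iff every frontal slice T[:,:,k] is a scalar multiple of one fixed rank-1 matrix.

Lower bound: T ≠ 0 (e.g. T[1,0,0] = -2), so rank(T) ≥ 1.
Upper bound: if T = a ⊗ b ⊗ c then every fibre of T is a multiple of the corresponding factor, so read the factors off the fibres through the nonzero entry T[1,0,0] = -2.
The mode-1 fibre T[:,0,0] = [0, -2] gives a = (0, 1) (primitive direction); the mode-2 fibre T[1,:,0] = [-2, -6] gives b = (1, 3); then c[k] = T[1,0,k] / (a[1]·b[0]) = [-2, -1, -3] / 1 = (-2, -1, -3).
Expanding (0, 1) ⊗ (1, 3) ⊗ (-2, -1, -3) reproduces all 12 entries of T, so T = (0, 1) ⊗ (1, 3) ⊗ (-2, -1, -3) and rank(T) ≤ 1.
These bounds meet, so rank(T) = 1.

rank(T) = 1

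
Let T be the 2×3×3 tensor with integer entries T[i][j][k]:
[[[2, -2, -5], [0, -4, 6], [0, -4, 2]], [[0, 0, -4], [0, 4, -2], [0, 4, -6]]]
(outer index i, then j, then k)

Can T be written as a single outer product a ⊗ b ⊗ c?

No

The mode-3 unfolding of T (rows indexed by k, columns by (i,j) = (0,0), (0,1), (0,2), (1,0), (1,1), (1,2)) is [[2, 0, 0, 0, 0, 0], [-2, -4, -4, 0, 4, 4], [-5, 6, 2, -4, -2, -6]].
There the 3×3 minor on rows k ∈ {0, 1, 2}, columns (i,j) ∈ {(0,0), (0,1), (0,2)} is det [[2, 0, 0], [-2, -4, -4], [-5, 6, 2]] = 32 ≠ 0, so this unfolding has rank ≥ 3; CP rank is at least every unfolding rank, so rank(T) ≥ 3.
In particular rank(T) ≥ 3 > 1, so T is not rank-1.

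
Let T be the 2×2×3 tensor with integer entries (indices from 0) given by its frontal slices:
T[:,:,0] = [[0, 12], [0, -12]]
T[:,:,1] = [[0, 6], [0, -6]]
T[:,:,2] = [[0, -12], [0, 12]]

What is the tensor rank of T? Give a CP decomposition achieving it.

rank(T) = 1

Lower bound: T ≠ 0 (e.g. T[0,1,0] = 12), so rank(T) ≥ 1.
Upper bound: the mode-1 fibre T[:,1,0] = [12, -12] gives a = [1, -1] (primitive direction); the mode-2 fibre T[0,:,0] = [0, 12] gives b = [0, 1]; then c[k] = T[0,1,k] / (a[0]·b[1]) = [12, 6, -12] / 1 = [12, 6, -12].
Expanding [1, -1] ∘ [0, 1] ∘ [12, 6, -12] reproduces all 12 entries of T, so T = [1, -1] ∘ [0, 1] ∘ [12, 6, -12] and rank(T) ≤ 1.
These bounds meet, so rank(T) = 1.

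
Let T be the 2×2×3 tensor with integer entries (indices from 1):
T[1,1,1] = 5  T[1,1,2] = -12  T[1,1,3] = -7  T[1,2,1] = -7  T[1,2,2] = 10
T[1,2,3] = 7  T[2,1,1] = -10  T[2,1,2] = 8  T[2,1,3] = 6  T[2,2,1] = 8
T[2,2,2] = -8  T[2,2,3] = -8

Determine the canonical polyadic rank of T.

3

Lower bound: the mode-3 unfolding of T (rows indexed by k, columns by (i,j) = (1,1), (1,2), (2,1), (2,2)) is [[5, -7, -10, 8], [-12, 10, 8, -8], [-7, 7, 6, -8]].
There the 3×3 minor on rows k ∈ {1, 2, 3}, columns (i,j) ∈ {(1,1), (1,2), (2,1)} is det [[5, -7, -10], [-12, 10, 8], [-7, 7, 6]] = 48 ≠ 0, so this unfolding has rank ≥ 3; CP rank is at least every unfolding rank, so rank(T) ≥ 3. (Flattening ranks never certify an upper bound on CP rank; for that we must actually write T with 3 rank-1 terms.)
Upper bound: T is a sum of 3 rank-1 terms, T = [1, -1] (x) [1, -1] (x) [8, -8, -8] + [1, 0] (x) [2, -1] (x) [-1, -2, 1] + [1, 2] (x) [1, 0] (x) [-1, 0, -1] (written with every a and b primitive with positive leading entry and the scale carried by c; CP decompositions are not unique, and this one is verified by expanding entrywise), so rank(T) ≤ 3.
These bounds meet, so rank(T) = 3.
Check entry T[2,2,1] = 8: (-1)·(-1)·(8) + (0)·(-1)·(-1) + (2)·(0)·(-1) = 8.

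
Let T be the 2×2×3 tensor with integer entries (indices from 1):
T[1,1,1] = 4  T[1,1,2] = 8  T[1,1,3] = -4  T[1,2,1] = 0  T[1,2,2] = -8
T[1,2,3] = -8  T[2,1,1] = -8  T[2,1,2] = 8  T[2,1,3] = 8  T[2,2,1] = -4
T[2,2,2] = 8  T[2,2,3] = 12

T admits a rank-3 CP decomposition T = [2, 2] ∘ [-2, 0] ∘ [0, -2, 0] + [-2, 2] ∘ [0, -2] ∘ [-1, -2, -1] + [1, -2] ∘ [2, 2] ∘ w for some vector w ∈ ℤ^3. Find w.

Subtract the known terms from T to get the rank-1 residual R = [1, -2] ∘ [2, 2] ∘ w, so R[i,j,k] = a[i]·b[j]·w[k]. Pick indices with nonzero a[1]·b[1] = (1)·(2) = 2. Only the fibre through (1,1,·) is needed: R[1,1,:] = T[1,1,:] − Σₗ aₗ[1]bₗ[1]cₗ = [4, 8, -4] − (2)·(-2)·[0, -2, 0] − (-2)·(0)·[-1, -2, -1] = [4, 0, -4]. Then w[k] = R[1,1,k] / 2 for each k, giving w = [4, 0, -4] / 2 = [2, 0, -2].

w = [2, 0, -2]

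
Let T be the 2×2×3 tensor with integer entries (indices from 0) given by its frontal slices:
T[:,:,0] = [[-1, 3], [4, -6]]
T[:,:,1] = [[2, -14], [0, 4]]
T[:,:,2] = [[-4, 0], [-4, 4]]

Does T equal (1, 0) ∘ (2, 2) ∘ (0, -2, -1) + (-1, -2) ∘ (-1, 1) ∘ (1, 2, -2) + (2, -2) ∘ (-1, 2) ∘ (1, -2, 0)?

Reconstruct entrywise from the claimed factors. For example, T[1,1,0] = -6 and Σₗ aₗ[1]bₗ[1]cₗ[0] = (0)·(2)·(0) + (-2)·(1)·(1) + (-2)·(2)·(1) = -6; checking all 12 entries, every one matches. The claim holds.

Yes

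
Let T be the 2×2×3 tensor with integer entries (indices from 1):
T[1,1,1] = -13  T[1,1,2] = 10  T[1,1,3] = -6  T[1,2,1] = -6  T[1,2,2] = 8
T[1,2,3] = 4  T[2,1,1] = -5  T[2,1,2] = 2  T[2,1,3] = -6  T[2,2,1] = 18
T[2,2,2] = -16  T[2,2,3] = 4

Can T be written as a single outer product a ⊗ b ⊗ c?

The mode-1 unfolding of T (rows indexed by i, columns by (j,k) = (1,1), (1,2), (1,3), (2,1), (2,2), (2,3)) is [[-13, 10, -6, -6, 8, 4], [-5, 2, -6, 18, -16, 4]].
There the 2×2 minor on rows i ∈ {1, 2}, columns (j,k) ∈ {(1,1), (1,2)} is det [[-13, 10], [-5, 2]] = 24 ≠ 0, so this unfolding has rank ≥ 2; CP rank is at least every unfolding rank, so rank(T) ≥ 2.
In particular rank(T) ≥ 2 > 1, so T is not rank-1.

No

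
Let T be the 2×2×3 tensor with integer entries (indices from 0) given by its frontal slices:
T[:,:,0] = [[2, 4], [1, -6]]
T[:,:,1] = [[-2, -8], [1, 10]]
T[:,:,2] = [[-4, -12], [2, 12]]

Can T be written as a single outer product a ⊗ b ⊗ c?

The mode-3 unfolding of T (rows indexed by k, columns by (i,j) = (0,0), (0,1), (1,0), (1,1)) is [[2, 4, 1, -6], [-2, -8, 1, 10], [-4, -12, 2, 12]].
There the 3×3 minor on rows k ∈ {0, 1, 2}, columns (i,j) ∈ {(0,0), (0,1), (1,0)} is det [[2, 4, 1], [-2, -8, 1], [-4, -12, 2]] = -16 ≠ 0, so this unfolding has rank ≥ 3; CP rank is at least every unfolding rank, so rank(T) ≥ 3.
In particular rank(T) ≥ 3 > 1, so T is not rank-1.

No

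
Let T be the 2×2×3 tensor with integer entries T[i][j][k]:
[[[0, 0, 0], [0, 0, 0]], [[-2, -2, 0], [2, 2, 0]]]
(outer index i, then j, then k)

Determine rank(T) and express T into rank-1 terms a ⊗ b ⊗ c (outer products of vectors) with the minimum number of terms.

rank(T) = 1

Lower bound: T ≠ 0 (e.g. T[1,0,0] = -2), so rank(T) ≥ 1.
Upper bound: the mode-1 fibre T[:,0,0] = [0, -2] gives a = (0, 1) (primitive direction); the mode-2 fibre T[1,:,0] = [-2, 2] gives b = (1, -1); then c[k] = T[1,0,k] / (a[1]·b[0]) = [-2, -2, 0] / 1 = (-2, -2, 0).
Expanding (0, 1) ⊗ (1, -1) ⊗ (-2, -2, 0) reproduces all 12 entries of T, so T = (0, 1) ⊗ (1, -1) ⊗ (-2, -2, 0) and rank(T) ≤ 1.
These bounds meet, so rank(T) = 1.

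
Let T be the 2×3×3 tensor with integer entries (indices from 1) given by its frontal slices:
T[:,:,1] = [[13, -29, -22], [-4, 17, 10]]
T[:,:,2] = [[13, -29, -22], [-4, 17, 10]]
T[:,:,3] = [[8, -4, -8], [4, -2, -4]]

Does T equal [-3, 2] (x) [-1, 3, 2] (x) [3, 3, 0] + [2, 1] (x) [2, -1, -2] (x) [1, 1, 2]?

Yes

Reconstruct entrywise from the claimed factors. For example, T[1,1,3] = 8 and Σₗ aₗ[1]bₗ[1]cₗ[3] = (-3)·(-1)·(0) + (2)·(2)·(2) = 8; checking all 18 entries, every one matches. The claim holds.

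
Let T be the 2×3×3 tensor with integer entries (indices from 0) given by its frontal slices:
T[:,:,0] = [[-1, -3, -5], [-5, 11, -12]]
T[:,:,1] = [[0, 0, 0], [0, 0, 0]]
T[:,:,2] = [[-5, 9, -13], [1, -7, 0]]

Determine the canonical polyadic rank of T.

Lower bound: the mode-2 unfolding of T (rows indexed by j, columns by (i,k) = (0,0), (0,1), (0,2), (1,0), (1,1), (1,2)) is [[-1, 0, -5, -5, 0, 1], [-3, 0, 9, 11, 0, -7], [-5, 0, -13, -12, 0, 0]].
There the 2×2 minor on rows j ∈ {0, 1}, columns (i,k) ∈ {(0,0), (0,2)} is det [[-1, -5], [-3, 9]] = -24 ≠ 0, so this unfolding has rank ≥ 2; CP rank is at least every unfolding rank, so rank(T) ≥ 2. (Flattening ranks never certify an upper bound on CP rank; for that we must actually write T with 2 rank-1 terms.)
Upper bound — finding two terms. Write S_k = T[:,:,k] for the frontal slices: S₀ = [[-1, -3, -5], [-5, 11, -12]], S₁ = [[0, 0, 0], [0, 0, 0]], S₂ = [[-5, 9, -13], [1, -7, 0]].
If T = a₁ (x) b₁ (x) c₁ + a₂ (x) b₂ (x) c₂ then each S_k = c₁[k]·a₁b₁ᵀ + c₂[k]·a₂b₂ᵀ. S₀ and S₂ are linearly independent, so a₁b₁ᵀ and a₂b₂ᵀ must span the same plane of matrices: they are the rank-1 matrices of the form x·S₀ + y·S₂.
The 2×2 minor of x·S₀ + y·S₂ on rows {0,1}, columns {0,1} is −26·x² + 26·y² = (-26)·(x − y)(x + y), vanishing at (x:y) = (1:1) and (1:-1).
M₁ = S₀ + S₂ = [[-6, 6, -18], [-4, 4, -12]] = (-2)·[3, 2][1, -1, 3]ᵀ and M₂ = S₀ − S₂ = [[4, -12, 8], [-6, 18, -12]] = 2·[2, -3][1, -3, 2]ᵀ, so take a₁ = [3, 2], b₁ = [1, -1, 3], a₂ = [2, -3], b₂ = [1, -3, 2].
Each slice is an integer combination of E₁ = a₁b₁ᵀ and E₂ = a₂b₂ᵀ: S₀ = −E₁ + E₂, S₁ = 0, S₂ = −E₁ − E₂; reading off coefficients, c₁ = [-1, 0, -1] and c₂ = [1, 0, -1].
Hence T = [3, 2] (x) [1, -1, 3] (x) [-1, 0, -1] + [2, -3] (x) [1, -3, 2] (x) [1, 0, -1], so rank(T) ≤ 2.
These bounds meet, so rank(T) = 2.

2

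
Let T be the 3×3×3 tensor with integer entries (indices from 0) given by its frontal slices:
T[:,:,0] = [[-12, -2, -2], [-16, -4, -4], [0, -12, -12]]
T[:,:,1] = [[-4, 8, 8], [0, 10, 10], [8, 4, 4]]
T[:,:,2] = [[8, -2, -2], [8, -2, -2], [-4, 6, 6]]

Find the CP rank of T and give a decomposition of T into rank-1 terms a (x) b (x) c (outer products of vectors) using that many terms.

rank(T) = 3

Lower bound: the mode-3 unfolding of T (rows indexed by k, columns by (i,j) = (0,0), (0,1), (0,2), (1,0), (1,1), (1,2), (2,0), (2,1), (2,2)) is [[-12, -2, -2, -16, -4, -4, 0, -12, -12], [-4, 8, 8, 0, 10, 10, 8, 4, 4], [8, -2, -2, 8, -2, -2, -4, 6, 6]].
There the 3×3 minor on rows k ∈ {0, 1, 2}, columns (i,j) ∈ {(0,0), (0,1), (1,0)} is det [[-12, -2, -16], [-4, 8, 0], [8, -2, 8]] = 64 ≠ 0, so this unfolding has rank ≥ 3; CP rank is at least every unfolding rank, so rank(T) ≥ 3. (Unfolding ranks only ever bound the CP rank from below — rank(T) can be strictly larger than all of them — so the matching upper bound has to come from an explicit 3-term decomposition.)
Upper bound: T is a sum of 3 rank-1 terms, T = [1, 1, 2] (x) [0, 1, 1] (x) [-4, 2, 2] + [1, 2, 1] (x) [2, 1, 1] (x) [-2, 2, 0] + [2, 2, -1] (x) [2, -1, -1] (x) [-2, -2, 2] (one valid choice — decompositions are not unique — normalised so each a, b is primitive with positive first nonzero entry; check it by expanding all entries), so rank(T) ≤ 3.
These bounds meet, so rank(T) = 3.
Check entry T[0,0,1] = -4: (1)·(0)·(2) + (1)·(2)·(2) + (2)·(2)·(-2) = -4.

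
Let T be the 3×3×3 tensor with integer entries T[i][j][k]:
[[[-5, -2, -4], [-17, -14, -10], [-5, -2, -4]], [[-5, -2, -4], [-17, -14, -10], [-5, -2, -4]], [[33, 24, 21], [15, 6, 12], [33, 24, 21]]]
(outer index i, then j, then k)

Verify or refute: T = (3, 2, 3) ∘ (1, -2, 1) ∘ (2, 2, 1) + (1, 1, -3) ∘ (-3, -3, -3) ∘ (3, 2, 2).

Reconstruct entry (0,0,0) from the claimed factors: Σₗ aₗ[0]bₗ[0]cₗ[0] = (3)·(1)·(2) + (1)·(-3)·(3) = -3, but T[0,0,0] = -5. The claim is false.

No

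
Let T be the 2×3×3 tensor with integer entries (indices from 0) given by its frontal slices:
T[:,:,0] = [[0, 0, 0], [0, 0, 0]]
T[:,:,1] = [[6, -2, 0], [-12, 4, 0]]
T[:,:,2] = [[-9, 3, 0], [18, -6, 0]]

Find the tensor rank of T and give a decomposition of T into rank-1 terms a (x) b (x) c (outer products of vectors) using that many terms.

rank(T) = 1

Lower bound: T ≠ 0 (e.g. T[0,0,1] = 6), so rank(T) ≥ 1.
Upper bound: the mode-1 fibre T[:,0,1] = [6, -12] gives a = [1, -2] (primitive direction); the mode-2 fibre T[0,:,1] = [6, -2, 0] gives b = [3, -1, 0]; then c[k] = T[0,0,k] / (a[0]·b[0]) = [0, 6, -9] / 3 = [0, 2, -3].
Expanding [1, -2] (x) [3, -1, 0] (x) [0, 2, -3] reproduces all 18 entries of T, so T = [1, -2] (x) [3, -1, 0] (x) [0, 2, -3] and rank(T) ≤ 1.
These bounds meet, so rank(T) = 1.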